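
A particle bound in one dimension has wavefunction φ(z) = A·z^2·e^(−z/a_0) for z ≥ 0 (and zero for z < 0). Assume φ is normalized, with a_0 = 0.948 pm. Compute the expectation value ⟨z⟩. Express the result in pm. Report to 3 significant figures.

⟨z⟩ ≈ 2.37 pm

The expectation value is the |φ|²-weighted average of z: ∫ z|φ|² dz.
With ∫₀^∞ z^5 e^(−αz) dz = 5!/α^6, evaluating both integrals, ⟨z⟩ = 5·a_0/2.
Putting a_0 = 0.948 gives 2.370.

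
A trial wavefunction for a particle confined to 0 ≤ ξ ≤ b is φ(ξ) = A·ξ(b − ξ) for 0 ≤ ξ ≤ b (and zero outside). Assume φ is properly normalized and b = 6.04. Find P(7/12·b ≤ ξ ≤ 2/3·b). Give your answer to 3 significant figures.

P ≈ 0.137

|φ|² is the probability density, so P = ∫_{7/12·b}^{2/3·b} |φ|² dξ.
With A² fixed by ∫|φ|² = 1, i.e. A² = (b^5/30)^(−1), substitute and integrate.
In terms of u = ξ/b (A² and the length scale cancel between numerator and denominator), P = [∫_{7/12}^{2/3} u^2·(1 - u)^2 du] / [∫_{0}^{1} u^2·(1 - u)^2 du].
An antiderivative of u^2·(1 - u)^2 is u^3·(6·u^2 - 15·u + 10)/30; evaluating from 7/12 to 2/3 gives ≈ 0.0045581, while the full integral is 1/30.
Taking the ratio, P = 0.1367.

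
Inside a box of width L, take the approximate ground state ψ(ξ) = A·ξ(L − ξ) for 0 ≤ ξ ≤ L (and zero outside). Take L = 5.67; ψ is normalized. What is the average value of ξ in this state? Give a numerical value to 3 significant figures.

The expectation value is the |ψ|²-weighted average of ξ: ∫ ξ|ψ|² dξ.
The ratio of the moment integral to the normalization integral gives ⟨ξ⟩ = L/2.
With L = 5.67, ⟨ξ⟩ = 2.835.

⟨ξ⟩ ≈ 2.84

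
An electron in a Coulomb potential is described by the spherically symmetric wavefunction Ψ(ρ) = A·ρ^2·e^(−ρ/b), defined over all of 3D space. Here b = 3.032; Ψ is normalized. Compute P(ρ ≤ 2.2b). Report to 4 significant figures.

Integrate the radial probability density 4πρ²|Ψ|² over ρ ≤ 2.2b.
Normalization gives A² = 1/(45·π·b^7/2).
Substituting u = ρ/b, A², 4π and the length scale all cancel in the ratio: P = ∫_{0}^{2.2} u^6·e^(-2·u) du / ∫_{0}^{∞} u^6·e^(-2·u) du.
With ∫ u^6·e^(-2·u) du = -(4·u^6 + 12·u^5 + 30·u^4 + 60·u^3 + 90·u^2 + 90·u + 45)·e^(-2·u)/8 + C, the region integral is ≈ 0.879496 and the full one is 45/8.
This evaluates to P = 0.15635.

P ≈ 0.1564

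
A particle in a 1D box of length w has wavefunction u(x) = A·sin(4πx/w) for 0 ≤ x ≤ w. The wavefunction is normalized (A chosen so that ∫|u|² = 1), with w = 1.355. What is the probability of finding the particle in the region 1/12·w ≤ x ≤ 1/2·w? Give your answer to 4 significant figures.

The probability is P = ∫ |u|² dx over [1/12·w, 1/2·w].
With A² fixed by ∫|u|² = 1, i.e. A² = (w/2)^(−1), substitute and integrate.
Let t = x/w; then A² and the length scale cancel, so P = ∫_{1/12}^{1/2} sin(4·π·t)^2 dt ÷ ∫_{0}^{1} sin(4·π·t)^2 dt.
With ∫ sin(4·π·t)^2 dt = t/2 - sin(4·π·t)·cos(4·π·t)/(8·π) + C, the region integral is √(3)/(32·π) + 5/24 and the full one is 1/2.
Taking the ratio, P = √(3)/(16·π) + 5/12.

P ≈ 0.4511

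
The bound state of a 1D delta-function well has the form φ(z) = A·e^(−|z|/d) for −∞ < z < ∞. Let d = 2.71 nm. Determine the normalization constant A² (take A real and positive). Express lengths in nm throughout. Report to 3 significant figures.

Normalization requires ∫|φ|² dz = 1, integrated from −∞ to ∞.
Recall ∫₀^∞ z^m e^(−z/β) dz = m!·β^(m+1), ∫|φ|² dz = A²·(d).
Setting this equal to 1 gives A² = 1/(d).
Substituting d = 2.71 gives A² = 0.3690, so A = 0.6075.

A^2 ≈ 0.369 nm^(-1)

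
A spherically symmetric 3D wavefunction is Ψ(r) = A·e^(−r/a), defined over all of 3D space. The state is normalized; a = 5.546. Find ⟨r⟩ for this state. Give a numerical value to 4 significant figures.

⟨r⟩ = ∫ r |Ψ|² 4πr² dr over the full domain.
Recall ∫₀^∞ r^m e^(−r/β) dr = m!·β^(m+1), the ratio of the moment integral to the normalization integral gives ⟨r⟩ = 3·a/2.
Putting a = 5.546 gives 8.3190.

⟨r⟩ ≈ 8.319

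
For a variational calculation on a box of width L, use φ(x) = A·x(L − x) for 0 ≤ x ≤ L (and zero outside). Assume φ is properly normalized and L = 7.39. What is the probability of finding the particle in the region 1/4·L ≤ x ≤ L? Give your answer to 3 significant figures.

P ≈ 0.896

P = ∫_{1/4·L}^{L} |φ(x)|² dx.
With A² fixed by ∫|φ|² = 1, i.e. A² = (L^5/30)^(−1), substitute and integrate.
Substituting u = x/L, A² and the length scale cancel in the ratio: P = ∫_{1/4}^{1} u^2·(1 - u)^2 du / ∫_{0}^{1} u^2·(1 - u)^2 du.
Using ∫ u^2·(1 - u)^2 du = u^3·(6·u^2 - 15·u + 10)/30, the numerator is 153/5120 and the denominator is 1/30.
The result is P = 459/512.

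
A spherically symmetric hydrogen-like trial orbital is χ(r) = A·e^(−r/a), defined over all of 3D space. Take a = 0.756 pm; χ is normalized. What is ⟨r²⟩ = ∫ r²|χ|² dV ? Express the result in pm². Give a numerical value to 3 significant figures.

By definition ⟨r²⟩ = ∫ r^2 |χ(r)|² 4πr² dr.
With ∫₀^∞ r^4 e^(−αr) dr = 4!/α^5, since the A² factors cancel between numerator and denominator, ⟨r²⟩ = 3·a^2.
Putting a = 0.756 gives 1.715.

⟨r^2⟩ ≈ 1.71 pm^2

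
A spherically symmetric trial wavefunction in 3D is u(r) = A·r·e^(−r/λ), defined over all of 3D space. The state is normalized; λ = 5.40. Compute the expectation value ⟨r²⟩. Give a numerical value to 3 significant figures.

The expectation value is the |u|²-weighted average of r^2: ∫ r^2|u|² 4πr² dr.
With ∫₀^∞ r^6 e^(−αr) dr = 6!/α^7, the ratio of the moment integral to the normalization integral gives ⟨r²⟩ = 15·λ^2/2.
With λ = 5.40, ⟨r^2⟩ = 218.7.

⟨r^2⟩ ≈ 219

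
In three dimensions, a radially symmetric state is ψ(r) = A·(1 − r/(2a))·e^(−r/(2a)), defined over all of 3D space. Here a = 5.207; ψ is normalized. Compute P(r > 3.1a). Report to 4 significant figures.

Integrate the radial probability density 4πr²|ψ|² over r > 3.1a.
The full normalization integral is A²·[8·π·a^3] = 1, fixing A².
Substituting u = r/a, A², 4π and the length scale all cancel in the ratio: P = ∫_{3.1}^{∞} u^2·(1 - u/2)^2·e^(-u) du / ∫_{0}^{∞} u^2·(1 - u/2)^2·e^(-u) du.
Using ∫ u^2·(1 - u/2)^2·e^(-u) du = -(u^4/4 + u^2 + 2·u + 2)·e^(-u), the numerator is ≈ 1.84242 and the denominator is 2.
This evaluates to P = 0.92121.

P ≈ 0.9212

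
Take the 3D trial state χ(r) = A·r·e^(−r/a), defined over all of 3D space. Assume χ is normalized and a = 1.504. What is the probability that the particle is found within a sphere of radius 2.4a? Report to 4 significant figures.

Integrate the radial probability density 4πr²|χ|² over r ≤ 2.4a.
A² is fixed by ∫₀^∞ 4πr²|χ|² dr = 1, i.e. A² = (3·π·a^5)^(−1).
In terms of u = r/a (A², 4π and the length scale all cancel between numerator and denominator), P = [∫_{0}^{2.4} u^4·e^(-2·u) du] / [∫_{0}^{∞} u^4·e^(-2·u) du].
With ∫ u^4·e^(-2·u) du = -(u^4/2 + u^3 + 3·u^2/2 + 3·u/2 + 3/4)·e^(-2·u) + C, the region integral is ≈ 0.392806 and the full one is 3/4.
This evaluates to P = 0.52374.

P ≈ 0.5237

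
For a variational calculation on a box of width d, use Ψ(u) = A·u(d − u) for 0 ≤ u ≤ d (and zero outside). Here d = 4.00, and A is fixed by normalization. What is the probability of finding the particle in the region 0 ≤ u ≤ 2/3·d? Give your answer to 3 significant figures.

The probability is P = ∫ |Ψ|² du over [0, 2/3·d].
Since A² = 1/(d^5/30), this is the region integral divided by the full normalization integral.
Substituting t = u/d, A² and the length scale cancel in the ratio: P = ∫_{0}^{2/3} t^2·(1 - t)^2 dt / ∫_{0}^{1} t^2·(1 - t)^2 dt.
An antiderivative of t^2·(1 - t)^2 is t^3·(6·t^2 - 15·t + 10)/30; evaluating from 0 to 2/3 gives 32/1215, while the full integral is 1/30.
The result is P = 64/81.

P ≈ 0.790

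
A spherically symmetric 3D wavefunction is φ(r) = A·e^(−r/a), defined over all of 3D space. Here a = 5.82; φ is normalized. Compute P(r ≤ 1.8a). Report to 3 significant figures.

Integrate the radial probability density 4πr²|φ|² over r ≤ 1.8a.
A² is fixed by ∫₀^∞ 4πr²|φ|² dr = 1, i.e. A² = (π·a^3)^(−1).
Substituting u = r/a, A², 4π and the length scale all cancel in the ratio: P = ∫_{0}^{1.8} u^2·e^(-2·u) du / ∫_{0}^{∞} u^2·e^(-2·u) du.
With ∫ u^2·e^(-2·u) du = -(2·u^2 + 2·u + 1)·e^(-2·u)/4 + C, the region integral is 1/4 - 277·e^(-18/5)/100 and the full one is 1/4.
Taking the ratio yields P = 0.6973.

P ≈ 0.697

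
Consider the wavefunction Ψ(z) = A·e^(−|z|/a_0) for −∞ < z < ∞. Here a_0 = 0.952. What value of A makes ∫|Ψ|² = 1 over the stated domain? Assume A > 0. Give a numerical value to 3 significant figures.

We need A² ∫|f|² dz = 1, taking the integral from −∞ to ∞.
Using ∫₀^∞ zⁿ e^(−αz) dz = n!/αⁿ⁺¹, carrying out the integral gives A² · a_0.
With a_0 = 0.952: A² = 1.050 and A = 1.025.

A ≈ 1.02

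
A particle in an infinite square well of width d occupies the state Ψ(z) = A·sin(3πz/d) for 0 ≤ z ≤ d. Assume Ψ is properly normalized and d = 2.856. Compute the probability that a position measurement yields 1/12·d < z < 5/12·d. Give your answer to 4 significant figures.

P ≈ 0.3333

|Ψ|² is the probability density, so P = ∫_{1/12·d}^{5/12·d} |Ψ|² dz.
The normalization integral ∫|Ψ|²dz over the whole domain equals d/2·A², and A² cancels in the ratio.
In terms of u = z/d (A² and the length scale cancel between numerator and denominator), P = [∫_{1/12}^{5/12} sin(3·π·u)^2 du] / [∫_{0}^{1} sin(3·π·u)^2 du].
Using ∫ sin(3·π·u)^2 du = u/2 - sin(6·π·u)/(12·π), the numerator is 1/6 and the denominator is 1/2.
This works out to P = 1/3.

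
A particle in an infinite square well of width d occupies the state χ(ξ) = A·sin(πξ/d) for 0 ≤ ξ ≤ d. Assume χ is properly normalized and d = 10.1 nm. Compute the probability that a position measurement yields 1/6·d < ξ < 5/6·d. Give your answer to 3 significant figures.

P ≈ 0.942

|χ|² is the probability density, so P = ∫_{1/6·d}^{5/6·d} |χ|² dξ.
Since A² = 1/(d/2), this is the region integral divided by the full normalization integral.
Substituting u = ξ/d, A² and the length scale cancel in the ratio: P = ∫_{1/6}^{5/6} sin(π·u)^2 du / ∫_{0}^{1} sin(π·u)^2 du.
With ∫ sin(π·u)^2 du = u/2 - sin(2·π·u)/(4·π) + C, the region integral is √(3)/(4·π) + 1/3 and the full one is 1/2.
This works out to P = √(3)/(2·π) + 2/3.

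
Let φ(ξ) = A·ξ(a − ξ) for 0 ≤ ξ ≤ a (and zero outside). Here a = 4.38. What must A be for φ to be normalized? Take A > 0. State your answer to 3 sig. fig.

Require ∫ |φ|² dξ = 1 over the whole domain.
Carrying out the integral gives A² · a^5/30.
Plugging in a = 4.38 yields A = 0.1364.

A ≈ 0.136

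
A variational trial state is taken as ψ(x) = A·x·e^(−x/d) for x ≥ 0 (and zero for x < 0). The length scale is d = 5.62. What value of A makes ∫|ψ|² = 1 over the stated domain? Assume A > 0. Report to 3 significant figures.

A ≈ 0.150

We need A² ∫|f|² dx = 1, taking the integral from 0 to ∞.
With ∫₀^∞ x^2 e^(−αx) dx = 2!/α^3, with ψ = A·x·e^(−x/d), the integral evaluates to A²·[d^3/4].
Hence A² = 1/[d^3/4].
Plugging in d = 5.62 yields A = 0.1501.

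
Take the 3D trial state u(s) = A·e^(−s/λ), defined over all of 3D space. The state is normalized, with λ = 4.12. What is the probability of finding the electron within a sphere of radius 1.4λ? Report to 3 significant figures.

P ≈ 0.531

With dV = 4πs²ds, the probability is ∫|u|² dV over s ≤ 1.4λ.
A² is fixed by ∫₀^∞ 4πs²|u|² ds = 1, i.e. A² = (π·λ^3)^(−1).
In terms of t = s/λ (A², 4π and the length scale all cancel between numerator and denominator), P = [∫_{0}^{1.4} t^2·e^(-2·t) dt] / [∫_{0}^{∞} t^2·e^(-2·t) dt].
With ∫ t^2·e^(-2·t) dt = -(2·t^2 + 2·t + 1)·e^(-2·t)/4 + C, the region integral is 1/4 - 193·e^(-14/5)/100 and the full one is 1/4.
The region integral divided by the full integral gives P = 0.5305.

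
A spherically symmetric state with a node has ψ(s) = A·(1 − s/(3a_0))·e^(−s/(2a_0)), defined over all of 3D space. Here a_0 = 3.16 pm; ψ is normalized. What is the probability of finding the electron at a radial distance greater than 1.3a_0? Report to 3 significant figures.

P ≈ 0.787

With dV = 4πs²ds, the probability is ∫|ψ|² dV over s > 1.3a_0.
Normalization gives A² = 1/(8·π·a_0^3/3).
Let u = s/a_0; then A², 4π and the length scale all cancel, so P = ∫_{1.3}^{∞} u^2·(1 - u/3)^2·e^(-u) du ÷ ∫_{0}^{∞} u^2·(1 - u/3)^2·e^(-u) du.
Using ∫ u^2·(1 - u/3)^2·e^(-u) du = (-u^4 + 2·u^3 - 3·u^2 - 6·u - 6)·e^(-u)/9, the numerator is ≈ 0.52484 and the denominator is 2/3.
The region integral divided by the full integral gives P = 0.7873.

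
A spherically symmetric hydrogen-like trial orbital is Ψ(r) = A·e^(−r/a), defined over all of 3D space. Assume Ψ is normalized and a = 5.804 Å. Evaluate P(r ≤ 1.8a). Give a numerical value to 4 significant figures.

P = ∫ |Ψ|² 4πr² dr over r ≤ 1.8a.
Normalization gives A² = 1/(π·a^3).
Substituting u = r/a, A², 4π and the length scale all cancel in the ratio: P = ∫_{0}^{1.8} u^2·e^(-2·u) du / ∫_{0}^{∞} u^2·e^(-2·u) du.
Using ∫ u^2·e^(-2·u) du = -(2·u^2 + 2·u + 1)·e^(-2·u)/4, the numerator is 1/4 - 277·e^(-18/5)/100 and the denominator is 1/4.
This evaluates to P = 0.69725.

P ≈ 0.6973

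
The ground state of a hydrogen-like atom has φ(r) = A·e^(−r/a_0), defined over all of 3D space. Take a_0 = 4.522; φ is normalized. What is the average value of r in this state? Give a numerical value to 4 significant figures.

⟨r⟩ = ∫ r |φ|² 4πr² dr over the full domain.
Since the A² factors cancel between numerator and denominator, ⟨r⟩ = 3·a_0/2.
Putting a_0 = 4.522 gives 6.7830.

⟨r⟩ ≈ 6.783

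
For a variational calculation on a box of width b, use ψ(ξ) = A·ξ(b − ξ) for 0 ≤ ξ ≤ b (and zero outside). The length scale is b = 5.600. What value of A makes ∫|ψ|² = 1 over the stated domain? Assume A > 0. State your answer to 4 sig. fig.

A ≈ 0.07381

Normalization requires ∫|ψ|² dξ = 1, integrated from 0 to b.
Carrying out the integral gives A² · b^5/30.
Setting this equal to 1 gives A² = 1/(b^5/30).
Plugging in b = 5.600 yields A = 0.073806.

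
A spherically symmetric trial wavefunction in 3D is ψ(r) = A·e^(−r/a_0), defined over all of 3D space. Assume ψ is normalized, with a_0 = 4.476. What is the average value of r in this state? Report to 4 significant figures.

⟨r⟩ ≈ 6.714

By definition ⟨r⟩ = ∫ r |ψ(r)|² 4πr² dr.
Recall ∫₀^∞ r^m e^(−r/β) dr = m!·β^(m+1), since the A² factors cancel between numerator and denominator, ⟨r⟩ = 3·a_0/2.
With a_0 = 4.476, ⟨r⟩ = 6.7140.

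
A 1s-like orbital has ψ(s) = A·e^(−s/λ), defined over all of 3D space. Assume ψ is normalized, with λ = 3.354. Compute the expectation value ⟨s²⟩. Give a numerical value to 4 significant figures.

The expectation value is the |ψ|²-weighted average of s^2: ∫ s^2|ψ|² 4πs² ds.
Using ∫₀^∞ sⁿ e^(−αs) ds = n!/αⁿ⁺¹, since the A² factors cancel between numerator and denominator, ⟨s²⟩ = 3·λ^2.
Putting λ = 3.354 gives 33.748.

⟨s^2⟩ ≈ 33.75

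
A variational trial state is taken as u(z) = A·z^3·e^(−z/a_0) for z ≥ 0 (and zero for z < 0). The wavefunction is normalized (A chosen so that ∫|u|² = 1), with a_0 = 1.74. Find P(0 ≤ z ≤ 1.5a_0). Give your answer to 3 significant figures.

P ≈ 0.0335

|u|² is the probability density, so P = ∫_{0}^{1.5a_0} |u|² dz.
Since A² = 1/(45·a_0^7/8), this is the region integral divided by the full normalization integral.
Let t = z/a_0; then A² and the length scale cancel, so P = ∫_{0}^{1.5} t^6·e^(-2·t) dt ÷ ∫_{0}^{∞} t^6·e^(-2·t) dt.
An antiderivative of t^6·e^(-2·t) is -(4·t^6 + 12·t^5 + 30·t^4 + 60·t^3 + 90·t^2 + 90·t + 45)·e^(-2·t)/8; evaluating from 0 to 1.5 gives ≈ 0.18849, while the full integral is 45/8.
Evaluating gives P = 0.03351.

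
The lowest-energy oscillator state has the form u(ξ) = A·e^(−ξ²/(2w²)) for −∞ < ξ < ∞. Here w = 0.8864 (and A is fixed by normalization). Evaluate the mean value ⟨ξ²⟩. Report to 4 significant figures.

The expectation value is the |u|²-weighted average of ξ^2: ∫ ξ^2|u|² dξ.
With ∫_{−∞}^{∞} ξ^(2m) e^(−αξ²) dξ = (2m−1)!!·√π / (2^m α^(m+1/2)), the ratio of the moment integral to the normalization integral gives ⟨ξ²⟩ = w^2/2.
Putting w = 0.8864 gives 0.39285.

⟨ξ^2⟩ ≈ 0.3929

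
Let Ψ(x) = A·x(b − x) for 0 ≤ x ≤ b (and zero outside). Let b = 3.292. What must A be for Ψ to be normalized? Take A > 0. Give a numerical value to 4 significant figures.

A ≈ 0.2786

Normalization requires ∫|Ψ|² dx = 1, integrated from 0 to b.
Expanding the polynomial and integrating term by term, carrying out the integral gives A² · b^5/30.
Hence A² = 1/[b^5/30].
Substituting b = 3.292 gives A² = 0.077593, so A = 0.27856.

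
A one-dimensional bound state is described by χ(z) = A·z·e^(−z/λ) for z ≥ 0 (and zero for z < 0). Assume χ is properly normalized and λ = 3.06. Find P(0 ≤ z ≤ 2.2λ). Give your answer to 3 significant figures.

P ≈ 0.815

The probability is P = ∫ |χ|² dz over [0, 2.2λ].
With A² fixed by ∫|χ|² = 1, i.e. A² = (λ^3/4)^(−1), substitute and integrate.
Substituting u = z/λ, A² and the length scale cancel in the ratio: P = ∫_{0}^{2.2} u^2·e^(-2·u) du / ∫_{0}^{∞} u^2·e^(-2·u) du.
With ∫ u^2·e^(-2·u) du = -(2·u^2 + 2·u + 1)·e^(-2·u)/4 + C, the region integral is 1/4 - 377·e^(-22/5)/100 and the full one is 1/4.
The result is P = 0.8149.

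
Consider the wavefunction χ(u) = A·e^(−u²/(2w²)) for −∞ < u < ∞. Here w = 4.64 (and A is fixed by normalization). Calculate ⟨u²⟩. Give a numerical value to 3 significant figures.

⟨u^2⟩ ≈ 10.8

By definition ⟨u²⟩ = ∫ u^2 |χ(u)|² du.
Using the Gaussian integral ∫_{−∞}^{∞} e^(−αu²) du = √(π/α), the ratio of the moment integral to the normalization integral gives ⟨u²⟩ = w^2/2.
With w = 4.64, ⟨u^2⟩ = 10.76.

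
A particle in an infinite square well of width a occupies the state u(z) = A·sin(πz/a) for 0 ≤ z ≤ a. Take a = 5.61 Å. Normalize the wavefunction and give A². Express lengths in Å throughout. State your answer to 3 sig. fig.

A^2 ≈ 0.357 Å^(-1)

We need A² ∫|f|² dz = 1, taking the integral from 0 to a.
∫|u|² dz = A²·(a/2).
Setting this equal to 1 gives A² = 1/(a/2).
Plugging in a = 5.61 yields A = 0.5971.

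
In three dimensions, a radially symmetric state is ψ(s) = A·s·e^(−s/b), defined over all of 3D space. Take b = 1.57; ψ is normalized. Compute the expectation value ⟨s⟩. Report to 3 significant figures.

⟨s⟩ ≈ 3.93

The expectation value is the |ψ|²-weighted average of s: ∫ s|ψ|² 4πs² ds.
Recall ∫₀^∞ s^m e^(−s/β) ds = m!·β^(m+1), the ratio of the moment integral to the normalization integral gives ⟨s⟩ = 5·b/2.
With b = 1.57, ⟨s⟩ = 3.925.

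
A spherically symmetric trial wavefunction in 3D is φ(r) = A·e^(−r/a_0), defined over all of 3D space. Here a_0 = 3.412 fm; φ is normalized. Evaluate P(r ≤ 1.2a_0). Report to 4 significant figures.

With dV = 4πr²dr, the probability is ∫|φ|² dV over r ≤ 1.2a_0.
The full normalization integral is A²·[π·a_0^3] = 1, fixing A².
Substituting u = r/a_0, A², 4π and the length scale all cancel in the ratio: P = ∫_{0}^{1.2} u^2·e^(-2·u) du / ∫_{0}^{∞} u^2·e^(-2·u) du.
With ∫ u^2·e^(-2·u) du = -(2·u^2 + 2·u + 1)·e^(-2·u)/4 + C, the region integral is 1/4 - 157·e^(-12/5)/100 and the full one is 1/4.
The region integral divided by the full integral gives P = 0.43029.

P ≈ 0.4303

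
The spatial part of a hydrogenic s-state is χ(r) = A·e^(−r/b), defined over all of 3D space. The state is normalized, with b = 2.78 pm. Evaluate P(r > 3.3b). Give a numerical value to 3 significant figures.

P ≈ 0.0400

With dV = 4πr²dr, the probability is ∫|χ|² dV over r > 3.3b.
A² is fixed by ∫₀^∞ 4πr²|χ|² dr = 1, i.e. A² = (π·b^3)^(−1).
In terms of u = r/b (A², 4π and the length scale all cancel between numerator and denominator), P = [∫_{3.3}^{∞} u^2·e^(-2·u) du] / [∫_{0}^{∞} u^2·e^(-2·u) du].
An antiderivative of u^2·e^(-2·u) is -(2·u^2 + 2·u + 1)·e^(-2·u)/4; evaluating from 3.3 to ∞ gives 1469·e^(-33/5)/200, while the full integral is 1/4.
Taking the ratio yields P = 0.03997.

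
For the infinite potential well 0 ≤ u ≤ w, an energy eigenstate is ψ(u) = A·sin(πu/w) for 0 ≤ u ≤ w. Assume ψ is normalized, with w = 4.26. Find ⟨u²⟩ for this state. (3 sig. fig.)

⟨u^2⟩ ≈ 5.13

The expectation value is the |ψ|²-weighted average of u^2: ∫ u^2|ψ|² du.
Since the A² factors cancel between numerator and denominator, ⟨u²⟩ = -w^2/(2·π^2) + w^2/3.
With w = 4.26, ⟨u^2⟩ = 5.130.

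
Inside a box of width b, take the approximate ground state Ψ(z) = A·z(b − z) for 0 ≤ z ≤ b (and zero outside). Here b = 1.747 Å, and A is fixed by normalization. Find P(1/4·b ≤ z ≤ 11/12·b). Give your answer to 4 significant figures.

The probability is P = ∫ |Ψ|² dz over [1/4·b, 11/12·b].
The normalization integral ∫|Ψ|²dz over the whole domain equals b^5/30·A², and A² cancels in the ratio.
Let u = z/b; then A² and the length scale cancel, so P = ∫_{1/4}^{11/12} u^2·(1 - u)^2 du ÷ ∫_{0}^{1} u^2·(1 - u)^2 du.
An antiderivative of u^2·(1 - u)^2 is u^3·(6·u^2 - 15·u + 10)/30; evaluating from 1/4 to 11/12 gives ≈ 0.0297132, while the full integral is 1/30.
Taking the ratio, P = 4621/5184.

P ≈ 0.8914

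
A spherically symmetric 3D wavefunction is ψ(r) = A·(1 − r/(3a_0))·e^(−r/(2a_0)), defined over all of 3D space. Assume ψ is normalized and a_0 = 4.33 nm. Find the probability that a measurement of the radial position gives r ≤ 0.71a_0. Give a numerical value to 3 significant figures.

Integrate the radial probability density 4πr²|ψ|² over r ≤ 0.71a_0.
The full normalization integral is A²·[8·π·a_0^3/3] = 1, fixing A².
Substituting u = r/a_0, A², 4π and the length scale all cancel in the ratio: P = ∫_{0}^{0.71} u^2·(1 - u/3)^2·e^(-u) du / ∫_{0}^{∞} u^2·(1 - u/3)^2·e^(-u) du.
With ∫ u^2·(1 - u/3)^2·e^(-u) du = (-u^4 + 2·u^3 - 3·u^2 - 6·u - 6)·e^(-u)/9 + C, the region integral is ≈ 0.048801 and the full one is 2/3.
Taking the ratio yields P = 0.07320.

P ≈ 0.0732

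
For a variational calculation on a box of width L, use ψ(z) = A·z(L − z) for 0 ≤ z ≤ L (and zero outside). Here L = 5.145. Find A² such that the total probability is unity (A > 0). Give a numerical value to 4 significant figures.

A^2 ≈ 0.008321

The normalization condition is ∫|ψ|² dz = 1 from 0 to L.
Expanding the polynomial and integrating term by term, ∫|ψ|² dz = A²·(L^5/30).
Hence A² = 1/[L^5/30].
With L = 5.145: A² = 0.0083214 and A = 0.091221.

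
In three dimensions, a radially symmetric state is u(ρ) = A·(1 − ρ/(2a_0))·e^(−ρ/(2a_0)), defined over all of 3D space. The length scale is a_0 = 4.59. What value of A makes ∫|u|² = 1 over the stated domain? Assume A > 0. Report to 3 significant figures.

A ≈ 0.0203

The normalization condition is ∫|u|² 4πρ² dρ = 1 from 0 to ∞.
In 3D with spherical symmetry the volume element is 4πρ² dρ.
Carrying out the integral gives A² · 8·π·a_0^3.
Setting this equal to 1 gives A² = 1/(8·π·a_0^3).
Substituting a_0 = 4.59 gives A² = 0.0004115, so A = 0.02028.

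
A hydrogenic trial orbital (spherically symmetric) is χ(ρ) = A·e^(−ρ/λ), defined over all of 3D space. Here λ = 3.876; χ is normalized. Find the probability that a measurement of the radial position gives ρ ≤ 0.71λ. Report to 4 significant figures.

With dV = 4πρ²dρ, the probability is ∫|χ|² dV over ρ ≤ 0.71λ.
Normalization gives A² = 1/(π·λ^3).
Let u = ρ/λ; then A², 4π and the length scale all cancel, so P = ∫_{0}^{0.71} u^2·e^(-2·u) du ÷ ∫_{0}^{∞} u^2·e^(-2·u) du.
An antiderivative of u^2·e^(-2·u) is -(2·u^2 + 2·u + 1)·e^(-2·u)/4; evaluating from 0 to 0.71 gives ≈ 0.0428390, while the full integral is 1/4.
Taking the ratio yields P = 0.17136.

P ≈ 0.1714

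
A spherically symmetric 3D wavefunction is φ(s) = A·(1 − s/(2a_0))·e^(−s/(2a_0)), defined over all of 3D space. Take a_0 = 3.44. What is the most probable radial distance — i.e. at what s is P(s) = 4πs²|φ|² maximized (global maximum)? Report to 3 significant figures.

Set d/ds [P(s) = 4πs²|φ|²] = 0 and solve for s > 0.
Solving yields s = a_0·(√(5) + 3).
With a_0 = 3.44, the most probable radial distance is 18.01.

s ≈ 18.0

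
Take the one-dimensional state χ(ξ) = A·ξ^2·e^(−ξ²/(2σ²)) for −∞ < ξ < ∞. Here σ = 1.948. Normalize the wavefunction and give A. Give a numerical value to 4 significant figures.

A ≈ 0.1638

The normalization condition is ∫|χ|² dξ = 1 from −∞ to ∞.
Differentiating ∫e^(−αξ²) dξ = √(π/α) under α to get the higher moments, carrying out the integral gives A² · 3·√(π)·σ^5/4.
Substituting σ = 1.948 gives A² = 0.026818, so A = 0.16376.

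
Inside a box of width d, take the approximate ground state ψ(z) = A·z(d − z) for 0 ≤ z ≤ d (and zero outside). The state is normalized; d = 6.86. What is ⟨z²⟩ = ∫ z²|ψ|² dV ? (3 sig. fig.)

⟨z²⟩ = ∫ z^2 |ψ|² dz over the full domain.
Since the A² factors cancel between numerator and denominator, ⟨z²⟩ = 2·d^2/7.
With d = 6.86, ⟨z^2⟩ = 13.45.

⟨z^2⟩ ≈ 13.4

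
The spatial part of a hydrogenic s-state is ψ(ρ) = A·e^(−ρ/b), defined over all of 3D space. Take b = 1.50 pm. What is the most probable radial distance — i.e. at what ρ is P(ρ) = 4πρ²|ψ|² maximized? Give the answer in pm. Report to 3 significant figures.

ρ ≈ 1.50 pm

Set d/dρ [P(ρ) = 4πρ²|ψ|²] = 0 and solve for ρ > 0.
Solving yields ρ = b.
With b = 1.50, the most probable radial distance is 1.500 pm.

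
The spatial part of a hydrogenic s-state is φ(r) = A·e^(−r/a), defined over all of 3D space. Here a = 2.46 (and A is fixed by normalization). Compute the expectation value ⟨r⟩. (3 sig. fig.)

The expectation value is the |φ|²-weighted average of r: ∫ r|φ|² 4πr² dr.
With ∫₀^∞ r^3 e^(−αr) dr = 3!/α^4, since the A² factors cancel between numerator and denominator, ⟨r⟩ = 3·a/2.
Putting a = 2.46 gives 3.690.

⟨r⟩ ≈ 3.69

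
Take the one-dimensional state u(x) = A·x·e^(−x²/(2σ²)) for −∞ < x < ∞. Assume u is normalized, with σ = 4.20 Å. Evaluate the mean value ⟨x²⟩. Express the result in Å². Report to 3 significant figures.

⟨x^2⟩ ≈ 26.5 Å^2

By definition ⟨x²⟩ = ∫ x^2 |u(x)|² dx.
Evaluating both integrals, ⟨x²⟩ = 3·σ^2/2.
With σ = 4.20, ⟨x^2⟩ = 26.46.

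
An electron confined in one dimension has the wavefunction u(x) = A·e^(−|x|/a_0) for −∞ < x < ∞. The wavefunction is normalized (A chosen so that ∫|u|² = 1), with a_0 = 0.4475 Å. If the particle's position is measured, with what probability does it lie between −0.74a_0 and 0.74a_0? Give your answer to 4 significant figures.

P = ∫_{−0.74a_0}^{0.74a_0} |u(x)|² dx.
With A² fixed by ∫|u|² = 1, i.e. A² = (a_0)^(−1), substitute and integrate.
By symmetry take twice the x ≥ 0 contribution in numerator and denominator; the 2's cancel. In terms of t = x/a_0 (A² and the length scale cancel between numerator and denominator), P = [∫_{0}^{0.74} e^(-2·t) dt] / [∫_{0}^{∞} e^(-2·t) dt].
With ∫ e^(-2·t) dt = -e^(-2·t)/2 + C, the region integral is 1/2 - e^(-37/25)/2 and the full one is 1/2.
This works out to P = 0.77236.

P ≈ 0.7724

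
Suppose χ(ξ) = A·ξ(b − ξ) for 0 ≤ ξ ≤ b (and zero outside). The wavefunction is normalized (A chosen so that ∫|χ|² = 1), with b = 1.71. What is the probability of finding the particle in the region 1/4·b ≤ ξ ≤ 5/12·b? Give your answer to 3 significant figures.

P = ∫_{1/4·b}^{5/12·b} |χ(ξ)|² dξ.
With A² fixed by ∫|χ|² = 1, i.e. A² = (b^5/30)^(−1), substitute and integrate.
Substituting u = ξ/b, A² and the length scale cancel in the ratio: P = ∫_{1/4}^{5/12} u^2·(1 - u)^2 du / ∫_{0}^{1} u^2·(1 - u)^2 du.
With ∫ u^2·(1 - u)^2 du = u^3·(6·u^2 - 15·u + 10)/30 + C, the region integral is ≈ 0.0081035 and the full one is 1/30.
This works out to P = 0.2431.

P ≈ 0.243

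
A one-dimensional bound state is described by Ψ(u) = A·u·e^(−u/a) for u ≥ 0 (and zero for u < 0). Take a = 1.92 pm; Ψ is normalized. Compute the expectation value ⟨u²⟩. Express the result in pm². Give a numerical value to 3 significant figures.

By definition ⟨u²⟩ = ∫ u^2 |Ψ(u)|² du.
The ratio of the moment integral to the normalization integral gives ⟨u²⟩ = 3·a^2.
Putting a = 1.92 gives 11.06.

⟨u^2⟩ ≈ 11.1 pm^2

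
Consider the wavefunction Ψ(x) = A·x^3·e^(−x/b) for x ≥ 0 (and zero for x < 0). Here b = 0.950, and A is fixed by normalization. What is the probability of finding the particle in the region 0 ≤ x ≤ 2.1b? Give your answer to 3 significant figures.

P ≈ 0.133

The probability is P = ∫ |Ψ|² dx over [0, 2.1b].
Since A² = 1/(45·b^7/8), this is the region integral divided by the full normalization integral.
In terms of u = x/b (A² and the length scale cancel between numerator and denominator), P = [∫_{0}^{2.1} u^6·e^(-2·u) du] / [∫_{0}^{∞} u^6·e^(-2·u) du].
With ∫ u^6·e^(-2·u) du = -(4·u^6 + 12·u^5 + 30·u^4 + 60·u^3 + 90·u^2 + 90·u + 45)·e^(-2·u)/8 + C, the region integral is ≈ 0.74552 and the full one is 45/8.
Evaluating gives P = 0.1325.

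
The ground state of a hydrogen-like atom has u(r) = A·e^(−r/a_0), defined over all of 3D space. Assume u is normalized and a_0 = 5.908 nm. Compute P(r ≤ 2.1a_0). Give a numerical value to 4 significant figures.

P ≈ 0.7898

Integrate the radial probability density 4πr²|u|² over r ≤ 2.1a_0.
Normalization gives A² = 1/(π·a_0^3).
In terms of t = r/a_0 (A², 4π and the length scale all cancel between numerator and denominator), P = [∫_{0}^{2.1} t^2·e^(-2·t) dt] / [∫_{0}^{∞} t^2·e^(-2·t) dt].
An antiderivative of t^2·e^(-2·t) is -(2·t^2 + 2·t + 1)·e^(-2·t)/4; evaluating from 0 to 2.1 gives 1/4 - 701·e^(-21/5)/200, while the full integral is 1/4.
This evaluates to P = 0.78976.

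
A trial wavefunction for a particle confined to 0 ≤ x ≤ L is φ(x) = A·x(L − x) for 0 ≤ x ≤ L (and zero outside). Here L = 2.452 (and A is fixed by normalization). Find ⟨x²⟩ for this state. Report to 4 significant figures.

By definition ⟨x²⟩ = ∫ x^2 |φ(x)|² dx.
Expanding the polynomial and integrating term by term, since the A² factors cancel between numerator and denominator, ⟨x²⟩ = 2·L^2/7.
Putting L = 2.452 gives 1.7178.

⟨x^2⟩ ≈ 1.718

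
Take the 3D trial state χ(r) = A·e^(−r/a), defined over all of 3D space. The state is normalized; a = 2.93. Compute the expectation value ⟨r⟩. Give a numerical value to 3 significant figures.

⟨r⟩ ≈ 4.40

⟨r⟩ = ∫ r |χ|² 4πr² dr over the full domain.
Evaluating both integrals, ⟨r⟩ = 3·a/2.
With a = 2.93, ⟨r⟩ = 4.395.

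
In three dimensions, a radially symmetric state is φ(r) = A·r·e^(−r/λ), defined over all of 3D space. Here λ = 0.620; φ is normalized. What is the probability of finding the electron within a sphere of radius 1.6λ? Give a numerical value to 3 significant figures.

P ≈ 0.219

P = ∫ |φ|² 4πr² dr over r ≤ 1.6λ.
A² is fixed by ∫₀^∞ 4πr²|φ|² dr = 1, i.e. A² = (3·π·λ^5)^(−1).
Substituting u = r/λ, A², 4π and the length scale all cancel in the ratio: P = ∫_{0}^{1.6} u^4·e^(-2·u) du / ∫_{0}^{∞} u^4·e^(-2·u) du.
With ∫ u^4·e^(-2·u) du = -(u^4/2 + u^3 + 3·u^2/2 + 3·u/2 + 3/4)·e^(-2·u) + C, the region integral is ≈ 0.16454 and the full one is 3/4.
This evaluates to P = 0.2194.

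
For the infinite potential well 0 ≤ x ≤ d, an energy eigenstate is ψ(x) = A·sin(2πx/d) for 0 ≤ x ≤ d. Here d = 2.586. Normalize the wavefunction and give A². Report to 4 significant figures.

Require ∫ |ψ|² dx = 1 over the whole domain.
Using sin²θ = (1 − cos 2θ)/2, carrying out the integral gives A² · d/2.
With d = 2.586: A² = 0.77340 and A = 0.87943.

A^2 ≈ 0.7734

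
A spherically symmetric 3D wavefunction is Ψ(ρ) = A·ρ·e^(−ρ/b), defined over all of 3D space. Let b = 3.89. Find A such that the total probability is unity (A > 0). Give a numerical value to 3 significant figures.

The normalization condition is ∫|Ψ|² 4πρ² dρ = 1 from 0 to ∞.
(Spherical symmetry: dV = 4πρ² dρ.)
Carrying out the integral gives A² · 3·π·b^5.
So A² = (3·π·b^5)^(−1).
With b = 3.89: A² = 0.0001191 and A = 0.01091.

A ≈ 0.0109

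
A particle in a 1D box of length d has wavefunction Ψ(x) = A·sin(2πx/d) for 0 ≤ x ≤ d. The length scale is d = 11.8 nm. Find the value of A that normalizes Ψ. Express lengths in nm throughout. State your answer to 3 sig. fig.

Require ∫ |Ψ|² dx = 1 over the whole domain.
∫|Ψ|² dx = A²·(d/2).
So A² = (d/2)^(−1).
Substituting d = 11.8 gives A² = 0.1695, so A = 0.4117.

A ≈ 0.412 nm^(-1/2)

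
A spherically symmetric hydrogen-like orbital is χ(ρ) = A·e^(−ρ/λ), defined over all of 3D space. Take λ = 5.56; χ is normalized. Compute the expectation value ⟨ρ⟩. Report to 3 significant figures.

By definition ⟨ρ⟩ = ∫ ρ |χ(ρ)|² 4πρ² dρ.
The ratio of the moment integral to the normalization integral gives ⟨ρ⟩ = 3·λ/2.
With λ = 5.56, ⟨ρ⟩ = 8.340.

⟨ρ⟩ ≈ 8.34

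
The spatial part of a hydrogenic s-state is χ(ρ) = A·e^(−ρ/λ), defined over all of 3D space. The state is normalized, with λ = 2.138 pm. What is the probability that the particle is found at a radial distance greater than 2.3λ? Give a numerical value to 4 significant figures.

P = ∫ |χ|² 4πρ² dρ over ρ > 2.3λ.
Normalization gives A² = 1/(π·λ^3).
Substituting u = ρ/λ, A², 4π and the length scale all cancel in the ratio: P = ∫_{2.3}^{∞} u^2·e^(-2·u) du / ∫_{0}^{∞} u^2·e^(-2·u) du.
Using ∫ u^2·e^(-2·u) du = -(2·u^2 + 2·u + 1)·e^(-2·u)/4, the numerator is 809·e^(-23/5)/200 and the denominator is 1/4.
This evaluates to P = 0.16264.

P ≈ 0.1626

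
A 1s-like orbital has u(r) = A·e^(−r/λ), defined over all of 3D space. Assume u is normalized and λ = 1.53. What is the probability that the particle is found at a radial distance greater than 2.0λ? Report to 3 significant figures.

P ≈ 0.238

Integrate the radial probability density 4πr²|u|² over r > 2.0λ.
Normalization gives A² = 1/(π·λ^3).
Let t = r/λ; then A², 4π and the length scale all cancel, so P = ∫_{2.0}^{∞} t^2·e^(-2·t) dt ÷ ∫_{0}^{∞} t^2·e^(-2·t) dt.
An antiderivative of t^2·e^(-2·t) is -(2·t^2 + 2·t + 1)·e^(-2·t)/4; evaluating from 2.0 to ∞ gives 13·e^(-4)/4, while the full integral is 1/4.
Taking the ratio yields P = 0.2381.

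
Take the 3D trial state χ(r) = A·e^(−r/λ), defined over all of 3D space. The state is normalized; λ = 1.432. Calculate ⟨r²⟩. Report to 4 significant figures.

⟨r^2⟩ ≈ 6.152

The expectation value is the |χ|²-weighted average of r^2: ∫ r^2|χ|² 4πr² dr.
Evaluating both integrals, ⟨r²⟩ = 3·λ^2.
With λ = 1.432, ⟨r^2⟩ = 6.1519.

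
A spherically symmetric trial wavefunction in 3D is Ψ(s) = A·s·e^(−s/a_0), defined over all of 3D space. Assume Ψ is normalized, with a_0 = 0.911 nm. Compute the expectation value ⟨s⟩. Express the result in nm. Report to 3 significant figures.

The expectation value is the |Ψ|²-weighted average of s: ∫ s|Ψ|² 4πs² ds.
Recall ∫₀^∞ s^m e^(−s/β) ds = m!·β^(m+1), the ratio of the moment integral to the normalization integral gives ⟨s⟩ = 5·a_0/2.
With a_0 = 0.911, ⟨s⟩ = 2.278.

⟨s⟩ ≈ 2.28 nm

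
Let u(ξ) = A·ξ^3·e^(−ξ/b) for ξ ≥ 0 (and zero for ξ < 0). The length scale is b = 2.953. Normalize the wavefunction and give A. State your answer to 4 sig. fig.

A ≈ 0.009528

Require ∫ |u|² dξ = 1 over the whole domain.
Using ∫₀^∞ ξⁿ e^(−αξ) dξ = n!/αⁿ⁺¹, carrying out the integral gives A² · 45·b^7/8.
Setting this equal to 1 gives A² = 1/(45·b^7/8).
With b = 2.953: A² = 0.000090789 and A = 0.0095283.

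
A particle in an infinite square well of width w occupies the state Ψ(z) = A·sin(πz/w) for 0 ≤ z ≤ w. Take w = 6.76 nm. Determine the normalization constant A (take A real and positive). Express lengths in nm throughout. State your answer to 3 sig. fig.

A ≈ 0.544 nm^(-1/2)

The normalization condition is ∫|Ψ|² dz = 1 from 0 to w.
∫|Ψ|² dz = A²·(w/2).
With w = 6.76: A² = 0.2959 and A = 0.5439.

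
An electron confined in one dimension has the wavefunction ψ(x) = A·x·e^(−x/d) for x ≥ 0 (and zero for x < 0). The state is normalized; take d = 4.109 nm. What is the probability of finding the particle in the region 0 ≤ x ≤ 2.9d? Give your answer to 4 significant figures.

P ≈ 0.9285

The probability is P = ∫ |ψ|² dx over [0, 2.9d].
With A² fixed by ∫|ψ|² = 1, i.e. A² = (d^3/4)^(−1), substitute and integrate.
Substituting u = x/d, A² and the length scale cancel in the ratio: P = ∫_{0}^{2.9} u^2·e^(-2·u) du / ∫_{0}^{∞} u^2·e^(-2·u) du.
With ∫ u^2·e^(-2·u) du = -(2·u^2 + 2·u + 1)·e^(-2·u)/4 + C, the region integral is 1/4 - 1181·e^(-29/5)/200 and the full one is 1/4.
Evaluating gives P = 0.92849.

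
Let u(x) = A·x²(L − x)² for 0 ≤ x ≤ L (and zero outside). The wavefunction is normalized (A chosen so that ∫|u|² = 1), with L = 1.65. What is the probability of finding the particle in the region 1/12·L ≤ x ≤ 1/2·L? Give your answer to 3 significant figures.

P ≈ 0.500

P = ∫_{1/12·L}^{1/2·L} |u(x)|² dx.
With A² fixed by ∫|u|² = 1, i.e. A² = (L^9/630)^(−1), substitute and integrate.
Let t = x/L; then A² and the length scale cancel, so P = ∫_{1/12}^{1/2} t^4·(1 - t)^4 dt ÷ ∫_{0}^{1} t^4·(1 - t)^4 dt.
Using ∫ t^4·(1 - t)^4 dt = t^5·(70·t^4 - 315·t^3 + 540·t^2 - 420·t + 126)/630, the numerator is ≈ 0.00079305 and the denominator is 1/630.
This works out to P = 0.4996.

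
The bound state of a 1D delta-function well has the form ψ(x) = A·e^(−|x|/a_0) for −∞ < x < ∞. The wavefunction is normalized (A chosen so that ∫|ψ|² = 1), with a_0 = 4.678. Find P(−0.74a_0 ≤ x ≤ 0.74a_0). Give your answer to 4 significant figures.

P = ∫_{−0.74a_0}^{0.74a_0} |ψ(x)|² dx.
With A² fixed by ∫|ψ|² = 1, i.e. A² = (a_0)^(−1), substitute and integrate.
By symmetry take twice the x ≥ 0 contribution in numerator and denominator; the 2's cancel. In terms of u = x/a_0 (A² and the length scale cancel between numerator and denominator), P = [∫_{0}^{0.74} e^(-2·u) du] / [∫_{0}^{∞} e^(-2·u) du].
Using ∫ e^(-2·u) du = -e^(-2·u)/2, the numerator is 1/2 - e^(-37/25)/2 and the denominator is 1/2.
Evaluating gives P = 0.77236.

P ≈ 0.7724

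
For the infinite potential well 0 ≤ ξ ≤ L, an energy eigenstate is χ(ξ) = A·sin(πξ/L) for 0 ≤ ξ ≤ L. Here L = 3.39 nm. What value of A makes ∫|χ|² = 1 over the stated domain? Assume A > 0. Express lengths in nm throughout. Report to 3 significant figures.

A ≈ 0.768 nm^(-1/2)

Require ∫ |χ|² dξ = 1 over the whole domain.
Using sin²θ = (1 − cos 2θ)/2, ∫|χ|² dξ = A²·(L/2).
Setting this equal to 1 gives A² = 1/(L/2).
Substituting L = 3.39 gives A² = 0.5900, so A = 0.7681.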